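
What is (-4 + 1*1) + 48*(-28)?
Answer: -1347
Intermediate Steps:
(-4 + 1*1) + 48*(-28) = (-4 + 1) - 1344 = -3 - 1344 = -1347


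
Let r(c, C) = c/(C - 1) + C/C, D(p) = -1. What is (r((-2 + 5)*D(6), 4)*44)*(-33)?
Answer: 0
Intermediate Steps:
r(c, C) = 1 + c/(-1 + C) (r(c, C) = c/(-1 + C) + 1 = 1 + c/(-1 + C))
(r((-2 + 5)*D(6), 4)*44)*(-33) = (((-1 + 4 + (-2 + 5)*(-1))/(-1 + 4))*44)*(-33) = (((-1 + 4 + 3*(-1))/3)*44)*(-33) = (((-1 + 4 - 3)/3)*44)*(-33) = (((⅓)*0)*44)*(-33) = (0*44)*(-33) = 0*(-33) = 0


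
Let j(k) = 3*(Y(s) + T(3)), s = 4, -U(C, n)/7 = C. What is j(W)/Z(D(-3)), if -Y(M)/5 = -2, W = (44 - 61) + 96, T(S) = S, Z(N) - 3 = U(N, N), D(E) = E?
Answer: 13/8 ≈ 1.6250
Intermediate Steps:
U(C, n) = -7*C
Z(N) = 3 - 7*N
W = 79 (W = -17 + 96 = 79)
Y(M) = 10 (Y(M) = -5*(-2) = 10)
j(k) = 39 (j(k) = 3*(10 + 3) = 3*13 = 39)
j(W)/Z(D(-3)) = 39/(3 - 7*(-3)) = 39/(3 + 21) = 39/24 = 39*(1/24) = 13/8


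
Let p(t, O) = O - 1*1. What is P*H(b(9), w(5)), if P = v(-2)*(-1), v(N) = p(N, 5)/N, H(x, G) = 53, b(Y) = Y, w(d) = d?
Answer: 106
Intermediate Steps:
p(t, O) = -1 + O (p(t, O) = O - 1 = -1 + O)
v(N) = 4/N (v(N) = (-1 + 5)/N = 4/N)
P = 2 (P = (4/(-2))*(-1) = (4*(-1/2))*(-1) = -2*(-1) = 2)
P*H(b(9), w(5)) = 2*53 = 106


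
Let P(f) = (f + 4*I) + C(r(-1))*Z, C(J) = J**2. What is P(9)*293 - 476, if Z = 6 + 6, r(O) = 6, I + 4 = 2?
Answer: 126393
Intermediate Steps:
I = -2 (I = -4 + 2 = -2)
Z = 12
P(f) = 424 + f (P(f) = (f + 4*(-2)) + 6**2*12 = (f - 8) + 36*12 = (-8 + f) + 432 = 424 + f)
P(9)*293 - 476 = (424 + 9)*293 - 476 = 433*293 - 476 = 126869 - 476 = 126393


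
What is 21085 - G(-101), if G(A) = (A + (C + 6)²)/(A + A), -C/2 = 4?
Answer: 4259073/202 ≈ 21085.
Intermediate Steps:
C = -8 (C = -2*4 = -8)
G(A) = (4 + A)/(2*A) (G(A) = (A + (-8 + 6)²)/(A + A) = (A + (-2)²)/((2*A)) = (A + 4)*(1/(2*A)) = (4 + A)*(1/(2*A)) = (4 + A)/(2*A))
21085 - G(-101) = 21085 - (4 - 101)/(2*(-101)) = 21085 - (-1)*(-97)/(2*101) = 21085 - 1*97/202 = 21085 - 97/202 = 4259073/202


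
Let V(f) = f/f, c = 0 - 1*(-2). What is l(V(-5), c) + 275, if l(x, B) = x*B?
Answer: 277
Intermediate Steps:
c = 2 (c = 0 + 2 = 2)
V(f) = 1
l(x, B) = B*x
l(V(-5), c) + 275 = 2*1 + 275 = 2 + 275 = 277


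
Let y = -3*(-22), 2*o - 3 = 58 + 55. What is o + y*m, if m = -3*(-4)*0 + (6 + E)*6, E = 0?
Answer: 2434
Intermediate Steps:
o = 58 (o = 3/2 + (58 + 55)/2 = 3/2 + (1/2)*113 = 3/2 + 113/2 = 58)
y = 66
m = 36 (m = -3*(-4)*0 + (6 + 0)*6 = 12*0 + 6*6 = 0 + 36 = 36)
o + y*m = 58 + 66*36 = 58 + 2376 = 2434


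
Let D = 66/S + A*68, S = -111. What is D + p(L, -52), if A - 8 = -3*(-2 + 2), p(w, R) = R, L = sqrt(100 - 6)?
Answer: 18182/37 ≈ 491.41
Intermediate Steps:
L = sqrt(94) ≈ 9.6954
A = 8 (A = 8 - 3*(-2 + 2) = 8 - 3*0 = 8 + 0 = 8)
D = 20106/37 (D = 66/(-111) + 8*68 = 66*(-1/111) + 544 = -22/37 + 544 = 20106/37 ≈ 543.41)
D + p(L, -52) = 20106/37 - 52 = 18182/37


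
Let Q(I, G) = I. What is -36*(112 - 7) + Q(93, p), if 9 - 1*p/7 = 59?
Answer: -3687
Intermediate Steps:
p = -350 (p = 63 - 7*59 = 63 - 413 = -350)
-36*(112 - 7) + Q(93, p) = -36*(112 - 7) + 93 = -36*105 + 93 = -3780 + 93 = -3687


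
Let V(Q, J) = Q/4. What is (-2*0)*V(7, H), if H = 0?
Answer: 0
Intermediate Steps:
V(Q, J) = Q/4 (V(Q, J) = Q*(¼) = Q/4)
(-2*0)*V(7, H) = (-2*0)*((¼)*7) = 0*(7/4) = 0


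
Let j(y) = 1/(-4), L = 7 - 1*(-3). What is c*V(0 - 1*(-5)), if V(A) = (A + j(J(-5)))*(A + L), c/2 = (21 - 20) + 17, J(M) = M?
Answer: 2565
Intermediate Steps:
c = 36 (c = 2*((21 - 20) + 17) = 2*(1 + 17) = 2*18 = 36)
L = 10 (L = 7 + 3 = 10)
j(y) = -1/4 (j(y) = 1*(-1/4) = -1/4)
V(A) = (10 + A)*(-1/4 + A) (V(A) = (A - 1/4)*(A + 10) = (-1/4 + A)*(10 + A) = (10 + A)*(-1/4 + A))
c*V(0 - 1*(-5)) = 36*(-5/2 + (0 - 1*(-5))**2 + 39*(0 - 1*(-5))/4) = 36*(-5/2 + (0 + 5)**2 + 39*(0 + 5)/4) = 36*(-5/2 + 5**2 + (39/4)*5) = 36*(-5/2 + 25 + 195/4) = 36*(285/4) = 2565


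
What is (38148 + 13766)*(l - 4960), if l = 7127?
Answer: 112497638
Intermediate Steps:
(38148 + 13766)*(l - 4960) = (38148 + 13766)*(7127 - 4960) = 51914*2167 = 112497638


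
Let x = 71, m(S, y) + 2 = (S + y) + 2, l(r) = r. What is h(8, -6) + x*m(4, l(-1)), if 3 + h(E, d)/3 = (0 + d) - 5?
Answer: 171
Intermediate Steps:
m(S, y) = S + y (m(S, y) = -2 + ((S + y) + 2) = -2 + (2 + S + y) = S + y)
h(E, d) = -24 + 3*d (h(E, d) = -9 + 3*((0 + d) - 5) = -9 + 3*(d - 5) = -9 + 3*(-5 + d) = -9 + (-15 + 3*d) = -24 + 3*d)
h(8, -6) + x*m(4, l(-1)) = (-24 + 3*(-6)) + 71*(4 - 1) = (-24 - 18) + 71*3 = -42 + 213 = 171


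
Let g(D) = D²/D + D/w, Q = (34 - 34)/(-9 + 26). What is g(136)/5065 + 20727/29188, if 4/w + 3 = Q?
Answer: 105974647/147837220 ≈ 0.71683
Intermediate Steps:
Q = 0 (Q = 0/17 = 0*(1/17) = 0)
w = -4/3 (w = 4/(-3 + 0) = 4/(-3) = 4*(-⅓) = -4/3 ≈ -1.3333)
g(D) = D/4 (g(D) = D²/D + D/(-4/3) = D + D*(-¾) = D - 3*D/4 = D/4)
g(136)/5065 + 20727/29188 = ((¼)*136)/5065 + 20727/29188 = 34*(1/5065) + 20727*(1/29188) = 34/5065 + 20727/29188 = 105974647/147837220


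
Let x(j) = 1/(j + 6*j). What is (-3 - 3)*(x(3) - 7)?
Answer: 292/7 ≈ 41.714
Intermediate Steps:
x(j) = 1/(7*j)
(-3 - 3)*(x(3) - 7) = (-3 - 3)*((⅐)/3 - 7) = -6*((⅐)*(⅓) - 7) = -6*(1/21 - 7) = -6*(-146/21) = 292/7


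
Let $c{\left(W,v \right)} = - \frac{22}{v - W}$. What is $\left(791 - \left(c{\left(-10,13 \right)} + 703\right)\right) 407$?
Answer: $\frac{832722}{23} \approx 36205.0$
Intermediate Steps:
$\left(791 - \left(c{\left(-10,13 \right)} + 703\right)\right) 407 = \left(791 - \left(\frac{22}{-10 - 13} + 703\right)\right) 407 = \left(791 - \left(\frac{22}{-23} + 703\right)\right) 407 = \left(791 - \left(22 \left(- \frac{1}{23}\right) + 703\right)\right) 407 = \left(791 - \left(- \frac{22}{23} + 703\right)\right) 407 = \left(791 - \frac{16147}{23}\right) 407 = \frac{2046}{23} \cdot 407 = \frac{832722}{23}$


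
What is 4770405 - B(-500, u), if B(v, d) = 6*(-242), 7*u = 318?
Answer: 4771857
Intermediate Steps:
u = 318/7 (u = (1/7)*318 = 318/7 ≈ 45.429)
B(v, d) = -1452
4770405 - B(-500, u) = 4770405 - 1*(-1452) = 4770405 + 1452 = 4771857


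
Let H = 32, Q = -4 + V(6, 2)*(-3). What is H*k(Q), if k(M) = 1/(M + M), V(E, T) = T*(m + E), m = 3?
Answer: -8/29 ≈ -0.27586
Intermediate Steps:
V(E, T) = T*(3 + E)
Q = -58 (Q = -4 + (2*(3 + 6))*(-3) = -4 + (2*9)*(-3) = -4 + 18*(-3) = -4 - 54 = -58)
k(M) = 1/(2*M)
H*k(Q) = 32*((½)/(-58)) = 32*((½)*(-1/58)) = 32*(-1/116) = -8/29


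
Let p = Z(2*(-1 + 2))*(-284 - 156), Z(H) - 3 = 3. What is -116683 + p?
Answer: -119323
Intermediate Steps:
Z(H) = 6 (Z(H) = 3 + 3 = 6)
p = -2640 (p = 6*(-284 - 156) = 6*(-440) = -2640)
-116683 + p = -116683 - 2640 = -119323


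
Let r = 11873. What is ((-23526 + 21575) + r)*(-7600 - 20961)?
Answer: -283382242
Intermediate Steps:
((-23526 + 21575) + r)*(-7600 - 20961) = ((-23526 + 21575) + 11873)*(-7600 - 20961) = (-1951 + 11873)*(-28561) = 9922*(-28561) = -283382242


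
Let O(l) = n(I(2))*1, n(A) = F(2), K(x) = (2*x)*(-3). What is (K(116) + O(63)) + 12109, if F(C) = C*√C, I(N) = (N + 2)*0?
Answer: 11413 + 2*√2 ≈ 11416.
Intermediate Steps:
I(N) = 0 (I(N) = (2 + N)*0 = 0)
F(C) = C^(3/2)
K(x) = -6*x
n(A) = 2*√2 (n(A) = 2^(3/2) = 2*√2)
O(l) = 2*√2 (O(l) = (2*√2)*1 = 2*√2)
(K(116) + O(63)) + 12109 = (-6*116 + 2*√2) + 12109 = (-696 + 2*√2) + 12109 = 11413 + 2*√2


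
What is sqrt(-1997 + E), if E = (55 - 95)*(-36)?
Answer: I*sqrt(557) ≈ 23.601*I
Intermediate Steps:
E = 1440 (E = -40*(-36) = 1440)
sqrt(-1997 + E) = sqrt(-1997 + 1440) = sqrt(-557) = I*sqrt(557)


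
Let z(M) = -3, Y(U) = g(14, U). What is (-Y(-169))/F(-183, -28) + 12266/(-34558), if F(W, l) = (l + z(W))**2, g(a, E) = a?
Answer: -6135719/16605119 ≈ -0.36951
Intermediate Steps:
Y(U) = 14
F(W, l) = (-3 + l)**2 (F(W, l) = (l - 3)**2 = (-3 + l)**2)
(-Y(-169))/F(-183, -28) + 12266/(-34558) = (-1*14)/((-3 - 28)**2) + 12266/(-34558) = -14/((-31)**2) + 12266*(-1/34558) = -14/961 - 6133/17279 = -6135719/16605119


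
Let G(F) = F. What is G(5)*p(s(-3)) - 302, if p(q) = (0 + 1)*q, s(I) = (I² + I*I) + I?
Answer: -227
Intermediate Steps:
s(I) = I + 2*I² (s(I) = (I² + I²) + I = 2*I² + I = I + 2*I²)
p(q) = q (p(q) = 1*q = q)
G(5)*p(s(-3)) - 302 = 5*(-3*(1 + 2*(-3))) - 302 = 5*(-3*(1 - 6)) - 302 = 5*(-3*(-5)) - 302 = 5*15 - 302 = 75 - 302 = -227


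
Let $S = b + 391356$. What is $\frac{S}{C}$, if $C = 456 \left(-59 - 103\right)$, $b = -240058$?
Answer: $- \frac{75649}{36936} \approx -2.0481$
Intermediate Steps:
$C = -73872$ ($C = 456 \left(-162\right) = -73872$)
$S = 151298$ ($S = -240058 + 391356 = 151298$)
$\frac{S}{C} = \frac{151298}{-73872} = 151298 \left(- \frac{1}{73872}\right) = - \frac{75649}{36936}$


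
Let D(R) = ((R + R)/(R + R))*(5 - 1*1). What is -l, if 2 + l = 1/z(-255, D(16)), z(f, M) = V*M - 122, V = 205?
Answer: 1395/698 ≈ 1.9986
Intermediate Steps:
D(R) = 4 (D(R) = ((2*R)/((2*R)))*(5 - 1) = ((2*R)*(1/(2*R)))*4 = 1*4 = 4)
z(f, M) = -122 + 205*M (z(f, M) = 205*M - 122 = -122 + 205*M)
l = -1395/698 (l = -2 + 1/(-122 + 205*4) = -2 + 1/(-122 + 820) = -2 + 1/698 = -1395/698 ≈ -1.9986)
-l = -1*(-1395/698) = 1395/698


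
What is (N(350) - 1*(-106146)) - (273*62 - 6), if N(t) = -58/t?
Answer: 15614521/175 ≈ 89226.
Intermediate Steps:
(N(350) - 1*(-106146)) - (273*62 - 6) = (-58/350 - 1*(-106146)) - (273*62 - 6) = (-58*1/350 + 106146) - (16926 - 6) = (-29/175 + 106146) - 1*16920 = 18575521/175 - 16920 = 15614521/175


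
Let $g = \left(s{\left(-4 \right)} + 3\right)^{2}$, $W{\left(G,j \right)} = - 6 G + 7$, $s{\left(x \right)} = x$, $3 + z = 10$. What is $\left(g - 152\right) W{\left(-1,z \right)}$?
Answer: $-1963$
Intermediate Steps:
$z = 7$ ($z = -3 + 10 = 7$)
$W{\left(G,j \right)} = 7 - 6 G$
$g = 1$ ($g = \left(-4 + 3\right)^{2} = \left(-1\right)^{2} = 1$)
$\left(g - 152\right) W{\left(-1,z \right)} = \left(1 - 152\right) \left(7 - -6\right) = - 151 \left(7 + 6\right) = \left(-151\right) 13 = -1963$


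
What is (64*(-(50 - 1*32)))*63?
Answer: -72576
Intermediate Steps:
(64*(-(50 - 1*32)))*63 = (64*(-(50 - 32)))*63 = (64*(-1*18))*63 = (64*(-18))*63 = -1152*63 = -72576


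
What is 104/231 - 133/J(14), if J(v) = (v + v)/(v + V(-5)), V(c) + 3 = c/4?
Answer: -169507/3696 ≈ -45.862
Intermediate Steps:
V(c) = -3 + c/4
J(v) = 2*v/(-17/4 + v) (J(v) = (v + v)/(v + (-3 + (¼)*(-5))) = (2*v)/(v + (-3 - 5/4)) = (2*v)/(v - 17/4) = (2*v)/(-17/4 + v) = 2*v/(-17/4 + v))
104/231 - 133/J(14) = 104/231 - 133/(8*14/(-17 + 4*14)) = 104*(1/231) - 133/(8*14/(-17 + 56)) = 104/231 - 133/(8*14/39) = 104/231 - 133/(8*14*(1/39)) = 104/231 - 133/112/39 = 104/231 - 133*39/112 = 104/231 - 741/16 = -169507/3696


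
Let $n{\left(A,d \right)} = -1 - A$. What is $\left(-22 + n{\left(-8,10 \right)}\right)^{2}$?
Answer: $225$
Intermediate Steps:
$\left(-22 + n{\left(-8,10 \right)}\right)^{2} = \left(-22 - -7\right)^{2} = \left(-22 + \left(-1 + 8\right)\right)^{2} = \left(-22 + 7\right)^{2} = \left(-15\right)^{2} = 225$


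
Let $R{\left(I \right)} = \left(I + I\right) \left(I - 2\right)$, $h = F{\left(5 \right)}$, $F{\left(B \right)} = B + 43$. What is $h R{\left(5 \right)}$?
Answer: $1440$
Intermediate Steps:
$F{\left(B \right)} = 43 + B$
$h = 48$ ($h = 43 + 5 = 48$)
$R{\left(I \right)} = 2 I \left(-2 + I\right)$
$h R{\left(5 \right)} = 48 \cdot 2 \cdot 5 \left(-2 + 5\right) = 48 \cdot 2 \cdot 5 \cdot 3 = 48 \cdot 30 = 1440$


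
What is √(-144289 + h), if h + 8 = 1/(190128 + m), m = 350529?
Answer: 2*I*√1171651524012086/180219 ≈ 379.86*I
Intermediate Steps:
h = -4325255/540657 (h = -8 + 1/(190128 + 350529) = -8 + 1/540657 = -4325255/540657 ≈ -8.0000)
√(-144289 + h) = √(-144289 - 4325255/540657) = √(-78015183128/540657) = 2*I*√1171651524012086/180219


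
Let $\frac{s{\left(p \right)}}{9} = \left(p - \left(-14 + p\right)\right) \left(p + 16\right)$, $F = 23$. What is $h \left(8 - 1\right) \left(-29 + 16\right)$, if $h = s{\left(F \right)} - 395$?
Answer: $-411229$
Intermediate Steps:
$s{\left(p \right)} = 2016 + 126 p$ ($s{\left(p \right)} = 9 \left(p - \left(-14 + p\right)\right) \left(p + 16\right) = 9 \cdot 14 \left(16 + p\right) = 9 \left(224 + 14 p\right) = 2016 + 126 p$)
$h = 4519$ ($h = \left(2016 + 126 \cdot 23\right) - 395 = \left(2016 + 2898\right) - 395 = 4914 - 395 = 4519$)
$h \left(8 - 1\right) \left(-29 + 16\right) = 4519 \left(8 - 1\right) \left(-29 + 16\right) = 4519 \cdot 7 \left(-13\right) = 4519 \left(-91\right) = -411229$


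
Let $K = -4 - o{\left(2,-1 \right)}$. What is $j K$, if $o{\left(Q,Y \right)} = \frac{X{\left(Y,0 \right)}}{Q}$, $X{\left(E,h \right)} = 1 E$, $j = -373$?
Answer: $\frac{2611}{2} \approx 1305.5$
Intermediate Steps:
$X{\left(E,h \right)} = E$
$o{\left(Q,Y \right)} = \frac{Y}{Q}$
$K = - \frac{7}{2}$ ($K = -4 - - \frac{1}{2} = -4 + \frac{1}{2} = - \frac{7}{2} \approx -3.5$)
$j K = \left(-373\right) \left(- \frac{7}{2}\right) = \frac{2611}{2}$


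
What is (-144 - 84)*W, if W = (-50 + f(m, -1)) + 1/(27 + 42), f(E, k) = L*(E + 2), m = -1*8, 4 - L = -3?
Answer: 482372/23 ≈ 20973.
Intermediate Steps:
L = 7 (L = 4 - 1*(-3) = 4 + 3 = 7)
m = -8
f(E, k) = 14 + 7*E (f(E, k) = 7*(E + 2) = 7*(2 + E) = 14 + 7*E)
W = -6347/69 (W = (-50 + (14 + 7*(-8))) + 1/(27 + 42) = (-50 + (14 - 56)) + 1/69 = (-50 - 42) + 1/69 = -92 + 1/69 = -6347/69 ≈ -91.985)
(-144 - 84)*W = (-144 - 84)*(-6347/69) = -228*(-6347/69) = 482372/23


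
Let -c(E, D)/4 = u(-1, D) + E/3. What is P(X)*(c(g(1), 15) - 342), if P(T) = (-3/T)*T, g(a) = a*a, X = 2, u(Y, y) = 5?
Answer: 1090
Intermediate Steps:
g(a) = a²
P(T) = -3 (P(T) = (-3/T)*T = -3)
c(E, D) = -20 - 4*E/3 (c(E, D) = -4*(5 + E/3) = -20 - 4*E/3)
P(X)*(c(g(1), 15) - 342) = -3*((-20 - 4/3*1²) - 342) = -3*((-20 - 4/3*1) - 342) = -3*((-20 - 4/3) - 342) = -3*(-64/3 - 342) = -3*(-1090/3) = 1090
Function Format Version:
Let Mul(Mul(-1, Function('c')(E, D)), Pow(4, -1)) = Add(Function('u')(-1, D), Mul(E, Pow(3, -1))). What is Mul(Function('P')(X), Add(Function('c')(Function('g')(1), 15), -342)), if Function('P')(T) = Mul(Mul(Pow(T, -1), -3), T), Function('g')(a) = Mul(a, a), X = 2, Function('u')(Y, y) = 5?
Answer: 1090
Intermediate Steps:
Function('g')(a) = Pow(a, 2)
Function('P')(T) = -3 (Function('P')(T) = Mul(Mul(-3, Pow(T, -1)), T) = -3)
Function('c')(E, D) = Add(-20, Mul(Rational(-4, 3), E)) (Function('c')(E, D) = Mul(-4, Add(5, Mul(E, Pow(3, -1)))) = Mul(-4, Add(5, Mul(E, Rational(1, 3)))) = Mul(-4, Add(5, Mul(Rational(1, 3), E))) = Add(-20, Mul(Rational(-4, 3), E)))
Mul(Function('P')(X), Add(Function('c')(Function('g')(1), 15), -342)) = Mul(-3, Add(Add(-20, Mul(Rational(-4, 3), Pow(1, 2))), -342)) = Mul(-3, Add(Add(-20, Mul(Rational(-4, 3), 1)), -342)) = Mul(-3, Add(Add(-20, Rational(-4, 3)), -342)) = Mul(-3, Add(Rational(-64, 3), -342)) = Mul(-3, Rational(-1090, 3)) = 1090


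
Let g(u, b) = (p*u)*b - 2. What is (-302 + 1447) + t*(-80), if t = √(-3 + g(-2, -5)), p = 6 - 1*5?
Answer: 1145 - 80*√5 ≈ 966.11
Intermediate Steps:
p = 1 (p = 6 - 5 = 1)
g(u, b) = -2 + b*u (g(u, b) = (1*u)*b - 2 = u*b - 2 = b*u - 2 = -2 + b*u)
t = √5 (t = √(-3 + (-2 - 5*(-2))) = √(-3 + (-2 + 10)) = √(-3 + 8) = √5 ≈ 2.2361)
(-302 + 1447) + t*(-80) = (-302 + 1447) + √5*(-80) = 1145 - 80*√5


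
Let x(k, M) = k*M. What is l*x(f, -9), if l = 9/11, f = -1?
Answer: 81/11 ≈ 7.3636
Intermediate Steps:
l = 9/11 (l = 9*(1/11) = 9/11 ≈ 0.81818)
x(k, M) = M*k
l*x(f, -9) = 9*(-9*(-1))/11 = (9/11)*9 = 81/11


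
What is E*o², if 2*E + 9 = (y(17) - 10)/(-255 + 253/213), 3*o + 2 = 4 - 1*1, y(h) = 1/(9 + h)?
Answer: -4198447/8433672 ≈ -0.49782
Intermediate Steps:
o = ⅓ (o = -⅔ + (4 - 1*1)/3 = -⅔ + (4 - 1)/3 = -⅔ + (⅓)*3 = -⅔ + 1 = ⅓ ≈ 0.33333)
E = -12595341/2811224 (E = -9/2 + ((1/(9 + 17) - 10)/(-255 + 253/213))/2 = -9/2 + ((1/26 - 10)/(-255 + 253*(1/213)))/2 = -9/2 + ((1/26 - 10)/(-255 + 253/213))/2 = -9/2 + (-259/(26*(-54062/213)))/2 = -9/2 + (-259/26*(-213/54062))/2 = -9/2 + (½)*(55167/1405612) = -9/2 + 55167/2811224 = -12595341/2811224 ≈ -4.4804)
E*o² = -12595341*(⅓)²/2811224 = -12595341/2811224*⅑ = -4198447/8433672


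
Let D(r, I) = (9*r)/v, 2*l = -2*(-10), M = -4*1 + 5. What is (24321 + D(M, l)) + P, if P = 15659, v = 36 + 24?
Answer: 799603/20 ≈ 39980.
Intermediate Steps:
v = 60
M = 1 (M = -4 + 5 = 1)
l = 10 (l = (-2*(-10))/2 = (½)*20 = 10)
D(r, I) = 3*r/20 (D(r, I) = (9*r)/60 = (9*r)*(1/60) = 3*r/20)
(24321 + D(M, l)) + P = (24321 + (3/20)*1) + 15659 = (24321 + 3/20) + 15659 = 486423/20 + 15659 = 799603/20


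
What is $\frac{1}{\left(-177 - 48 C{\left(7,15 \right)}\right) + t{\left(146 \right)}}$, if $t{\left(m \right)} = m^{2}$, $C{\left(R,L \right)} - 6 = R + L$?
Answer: $\frac{1}{19795} \approx 5.0518 \cdot 10^{-5}$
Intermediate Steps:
$C{\left(R,L \right)} = 6 + L + R$ ($C{\left(R,L \right)} = 6 + \left(R + L\right) = 6 + \left(L + R\right) = 6 + L + R$)
$\frac{1}{\left(-177 - 48 C{\left(7,15 \right)}\right) + t{\left(146 \right)}} = \frac{1}{\left(-177 - 48 \left(6 + 15 + 7\right)\right) + 146^{2}} = \frac{1}{\left(-177 - 1344\right) + 21316} = \frac{1}{-1521 + 21316} = \frac{1}{19795}$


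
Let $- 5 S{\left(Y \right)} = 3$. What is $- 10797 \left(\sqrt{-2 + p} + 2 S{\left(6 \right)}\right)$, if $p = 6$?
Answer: $- \frac{43188}{5} \approx -8637.6$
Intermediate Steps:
$S{\left(Y \right)} = - \frac{3}{5}$ ($S{\left(Y \right)} = \left(- \frac{1}{5}\right) 3 = - \frac{3}{5}$)
$- 10797 \left(\sqrt{-2 + p} + 2 S{\left(6 \right)}\right) = - 10797 \left(\sqrt{-2 + 6} + 2 \left(- \frac{3}{5}\right)\right) = - 10797 \left(\sqrt{4} - \frac{6}{5}\right) = - 10797 \left(2 - \frac{6}{5}\right) = \left(-10797\right) \frac{4}{5} = - \frac{43188}{5}$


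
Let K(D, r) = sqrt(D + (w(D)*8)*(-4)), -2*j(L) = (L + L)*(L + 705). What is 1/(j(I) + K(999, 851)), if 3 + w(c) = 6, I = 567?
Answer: -34344/24769717013 - sqrt(903)/520164057273 ≈ -1.3866e-6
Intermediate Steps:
w(c) = 3 (w(c) = -3 + 6 = 3)
j(L) = -L*(705 + L) (j(L) = -(L + L)*(L + 705)/2 = -2*L*(705 + L)/2 = -L*(705 + L))
K(D, r) = sqrt(-96 + D) (K(D, r) = sqrt(D + (3*8)*(-4)) = sqrt(D + 24*(-4)) = sqrt(D - 96) = sqrt(-96 + D))
1/(j(I) + K(999, 851)) = 1/(-1*567*(705 + 567) + sqrt(-96 + 999)) = 1/(-1*567*1272 + sqrt(903)) = 1/(-721224 + sqrt(903))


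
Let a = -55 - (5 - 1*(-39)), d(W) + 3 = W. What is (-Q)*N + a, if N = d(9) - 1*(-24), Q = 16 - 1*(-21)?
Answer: -1209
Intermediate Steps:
d(W) = -3 + W
Q = 37 (Q = 16 + 21 = 37)
a = -99 (a = -55 - (5 + 39) = -55 - 1*44 = -55 - 44 = -99)
N = 30 (N = (-3 + 9) - 1*(-24) = 6 + 24 = 30)
(-Q)*N + a = -1*37*30 - 99 = -37*30 - 99 = -1110 - 99 = -1209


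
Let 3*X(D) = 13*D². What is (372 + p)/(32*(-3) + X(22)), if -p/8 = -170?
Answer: 1299/1501 ≈ 0.86542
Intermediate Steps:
p = 1360 (p = -8*(-170) = 1360)
X(D) = 13*D²/3 (X(D) = (13*D²)/3 = 13*D²/3)
(372 + p)/(32*(-3) + X(22)) = (372 + 1360)/(32*(-3) + (13/3)*22²) = 1732/(-96 + (13/3)*484) = 1732/(-96 + 6292/3) = 1732/(6004/3) = 1732*(3/6004) = 1299/1501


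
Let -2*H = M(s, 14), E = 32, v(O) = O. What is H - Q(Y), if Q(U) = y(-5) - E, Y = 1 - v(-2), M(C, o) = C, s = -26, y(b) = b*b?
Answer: 20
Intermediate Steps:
y(b) = b**2
Y = 3 (Y = 1 - 1*(-2) = 1 + 2 = 3)
H = 13 (H = -1/2*(-26) = 13)
Q(U) = -7 (Q(U) = (-5)**2 - 1*32 = 25 - 32 = -7)
H - Q(Y) = 13 - 1*(-7) = 13 + 7 = 20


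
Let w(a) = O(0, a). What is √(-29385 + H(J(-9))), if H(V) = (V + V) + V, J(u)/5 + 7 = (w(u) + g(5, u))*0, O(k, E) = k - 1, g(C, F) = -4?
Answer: I*√29490 ≈ 171.73*I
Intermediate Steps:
O(k, E) = -1 + k
w(a) = -1 (w(a) = -1 + 0 = -1)
J(u) = -35 (J(u) = -35 + 5*((-1 - 4)*0) = -35 + 5*(-5*0) = -35 + 5*0 = -35 + 0 = -35)
H(V) = 3*V (H(V) = 2*V + V = 3*V)
√(-29385 + H(J(-9))) = √(-29385 + 3*(-35)) = √(-29385 - 105) = √(-29490) = I*√29490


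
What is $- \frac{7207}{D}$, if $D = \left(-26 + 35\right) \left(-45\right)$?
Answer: $\frac{7207}{405} \approx 17.795$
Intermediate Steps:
$D = -405$ ($D = 9 \left(-45\right) = -405$)
$- \frac{7207}{D} = - \frac{7207}{-405} = \left(-7207\right) \left(- \frac{1}{405}\right) = \frac{7207}{405}$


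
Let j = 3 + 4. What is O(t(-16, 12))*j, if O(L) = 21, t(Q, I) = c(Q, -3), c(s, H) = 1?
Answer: 147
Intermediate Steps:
t(Q, I) = 1
j = 7
O(t(-16, 12))*j = 21*7 = 147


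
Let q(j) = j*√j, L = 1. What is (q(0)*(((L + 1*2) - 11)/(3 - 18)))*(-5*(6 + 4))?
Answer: 0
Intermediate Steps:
q(j) = j^(3/2)
(q(0)*(((L + 1*2) - 11)/(3 - 18)))*(-5*(6 + 4)) = (0^(3/2)*(((1 + 1*2) - 11)/(3 - 18)))*(-5*(6 + 4)) = (0*(((1 + 2) - 11)/(-15)))*(-5*10) = (0*((3 - 11)*(-1/15)))*(-50) = (0*(-8*(-1/15)))*(-50) = (0*(8/15))*(-50) = 0*(-50) = 0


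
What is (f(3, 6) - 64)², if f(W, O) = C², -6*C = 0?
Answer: 4096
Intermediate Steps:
C = 0 (C = -⅙*0 = 0)
f(W, O) = 0 (f(W, O) = 0² = 0)
(f(3, 6) - 64)² = (0 - 64)² = (-64)² = 4096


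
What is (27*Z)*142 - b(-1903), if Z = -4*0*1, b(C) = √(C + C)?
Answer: -I*√3806 ≈ -61.693*I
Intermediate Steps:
b(C) = √2*√C (b(C) = √(2*C) = √2*√C)
Z = 0 (Z = 0*1 = 0)
(27*Z)*142 - b(-1903) = (27*0)*142 - √2*√(-1903) = 0*142 - √2*I*√1903 = 0 - I*√3806 = -I*√3806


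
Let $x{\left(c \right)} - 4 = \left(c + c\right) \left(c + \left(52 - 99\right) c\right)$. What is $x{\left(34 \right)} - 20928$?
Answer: $-127276$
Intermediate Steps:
$x{\left(c \right)} = 4 - 92 c^{2}$ ($x{\left(c \right)} = 4 + \left(c + c\right) \left(c + \left(52 - 99\right) c\right) = 4 + 2 c \left(c + \left(52 - 99\right) c\right) = 4 + 2 c \left(c - 47 c\right) = 4 + 2 c \left(- 46 c\right) = 4 - 92 c^{2}$)
$x{\left(34 \right)} - 20928 = \left(4 - 92 \cdot 34^{2}\right) - 20928 = \left(4 - 106352\right) - 20928 = -106348 - 20928 = -127276$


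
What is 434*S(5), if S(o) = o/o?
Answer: 434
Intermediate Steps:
S(o) = 1
434*S(5) = 434*1 = 434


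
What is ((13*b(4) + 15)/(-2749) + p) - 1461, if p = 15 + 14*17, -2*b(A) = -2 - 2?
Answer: -3320833/2749 ≈ -1208.0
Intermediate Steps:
b(A) = 2 (b(A) = -(-2 - 2)/2 = -1/2*(-4) = 2)
p = 253 (p = 15 + 238 = 253)
((13*b(4) + 15)/(-2749) + p) - 1461 = ((13*2 + 15)/(-2749) + 253) - 1461 = ((26 + 15)*(-1/2749) + 253) - 1461 = (41*(-1/2749) + 253) - 1461 = (-41/2749 + 253) - 1461 = 695456/2749 - 1461 = -3320833/2749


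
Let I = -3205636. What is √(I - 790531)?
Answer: I*√3996167 ≈ 1999.0*I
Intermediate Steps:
√(I - 790531) = √(-3205636 - 790531) = √(-3996167) = I*√3996167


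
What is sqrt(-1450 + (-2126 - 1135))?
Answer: I*sqrt(4711) ≈ 68.637*I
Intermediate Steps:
sqrt(-1450 + (-2126 - 1135)) = sqrt(-1450 - 3261) = sqrt(-4711) = I*sqrt(4711)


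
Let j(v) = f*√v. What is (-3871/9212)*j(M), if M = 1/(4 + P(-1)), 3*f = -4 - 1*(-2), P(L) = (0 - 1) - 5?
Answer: 79*I*√2/564 ≈ 0.19809*I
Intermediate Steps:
P(L) = -6 (P(L) = -1 - 5 = -6)
f = -⅔ (f = (-4 - 1*(-2))/3 = (-4 + 2)/3 = (⅓)*(-2) = -⅔ ≈ -0.66667)
M = -½ (M = 1/(4 - 6) = 1/(-2) = -½ ≈ -0.50000)
j(v) = -2*√v/3
(-3871/9212)*j(M) = (-3871/9212)*(-I*√2/3) = (-3871*1/9212)*(-I*√2/3) = -(-79)*I*√2/564 = 79*I*√2/564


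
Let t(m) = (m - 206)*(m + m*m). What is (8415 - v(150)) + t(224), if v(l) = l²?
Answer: 893115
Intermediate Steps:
t(m) = (-206 + m)*(m + m²)
(8415 - v(150)) + t(224) = (8415 - 1*150²) + 224*(-206 + 224² - 205*224) = (8415 - 1*22500) + 224*(-206 + 50176 - 45920) = (8415 - 22500) + 224*4050 = -14085 + 907200 = 893115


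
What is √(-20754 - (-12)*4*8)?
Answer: I*√20370 ≈ 142.72*I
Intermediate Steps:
√(-20754 - (-12)*4*8) = √(-20754 - 6*(-8)*8) = √(-20754 + 48*8) = √(-20754 + 384) = √(-20370) = I*√20370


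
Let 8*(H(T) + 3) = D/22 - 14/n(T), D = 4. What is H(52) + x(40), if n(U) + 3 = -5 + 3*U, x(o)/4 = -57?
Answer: -1504201/6512 ≈ -230.99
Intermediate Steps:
x(o) = -228 (x(o) = 4*(-57) = -228)
n(U) = -8 + 3*U (n(U) = -3 + (-5 + 3*U) = -8 + 3*U)
H(T) = -131/44 - 7/(4*(-8 + 3*T)) (H(T) = -3 + (4/22 - 14/(-8 + 3*T))/8 = -3 + (4*(1/22) - 14/(-8 + 3*T))/8 = -3 + (2/11 - 14/(-8 + 3*T))/8 = -3 + (1/44 - 7/(4*(-8 + 3*T))) = -131/44 - 7/(4*(-8 + 3*T)))
H(52) + x(40) = (971 - 393*52)/(44*(-8 + 3*52)) - 228 = (971 - 20436)/(44*(-8 + 156)) - 228 = (1/44)*(-19465)/148 - 228 = (1/44)*(1/148)*(-19465) - 228 = -19465/6512 - 228 = -1504201/6512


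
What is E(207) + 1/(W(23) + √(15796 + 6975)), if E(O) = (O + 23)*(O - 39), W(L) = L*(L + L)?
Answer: 42372354578/1096593 - √22771/1096593 ≈ 38640.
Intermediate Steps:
W(L) = 2*L² (W(L) = L*(2*L) = 2*L²)
E(O) = (-39 + O)*(23 + O) (E(O) = (23 + O)*(-39 + O) = (-39 + O)*(23 + O))
E(207) + 1/(W(23) + √(15796 + 6975)) = (-897 + 207² - 16*207) + 1/(2*23² + √(15796 + 6975)) = (-897 + 42849 - 3312) + 1/(2*529 + √22771) = 38640 + 1/(1058 + √22771)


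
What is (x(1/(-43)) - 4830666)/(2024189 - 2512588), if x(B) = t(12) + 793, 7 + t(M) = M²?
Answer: 4829736/488399 ≈ 9.8889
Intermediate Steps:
t(M) = -7 + M²
x(B) = 930 (x(B) = (-7 + 12²) + 793 = (-7 + 144) + 793 = 137 + 793 = 930)
(x(1/(-43)) - 4830666)/(2024189 - 2512588) = (930 - 4830666)/(2024189 - 2512588) = -4829736/(-488399) = -4829736*(-1/488399) = 4829736/488399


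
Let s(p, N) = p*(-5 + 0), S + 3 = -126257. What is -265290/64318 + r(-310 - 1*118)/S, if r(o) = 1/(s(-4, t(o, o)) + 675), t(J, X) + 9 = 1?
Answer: -11639691633659/2821974761300 ≈ -4.1247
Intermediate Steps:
S = -126260 (S = -3 - 126257 = -126260)
t(J, X) = -8 (t(J, X) = -9 + 1 = -8)
s(p, N) = -5*p (s(p, N) = p*(-5) = -5*p)
r(o) = 1/695 (r(o) = 1/(-5*(-4) + 675) = 1/(20 + 675) = 1/695)
-265290/64318 + r(-310 - 1*118)/S = -265290/64318 + (1/695)/(-126260) = -265290*1/64318 + (1/695)*(-1/126260) = -132645/32159 - 1/87750700 = -11639691633659/2821974761300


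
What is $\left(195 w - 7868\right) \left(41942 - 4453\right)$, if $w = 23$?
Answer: $-126825287$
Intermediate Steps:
$\left(195 w - 7868\right) \left(41942 - 4453\right) = \left(195 \cdot 23 - 7868\right) \left(41942 - 4453\right) = \left(4485 - 7868\right) 37489 = \left(-3383\right) 37489 = -126825287$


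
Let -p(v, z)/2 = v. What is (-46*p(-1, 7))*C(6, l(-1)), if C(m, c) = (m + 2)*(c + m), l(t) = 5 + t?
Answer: -7360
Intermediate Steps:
p(v, z) = -2*v
C(m, c) = (2 + m)*(c + m)
(-46*p(-1, 7))*C(6, l(-1)) = (-(-92)*(-1))*(6**2 + 2*(5 - 1) + 2*6 + (5 - 1)*6) = (-46*2)*(36 + 2*4 + 12 + 4*6) = -92*(36 + 8 + 12 + 24) = -92*80 = -7360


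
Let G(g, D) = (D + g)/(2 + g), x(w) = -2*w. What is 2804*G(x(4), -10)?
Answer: 8412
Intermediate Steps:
G(g, D) = (D + g)/(2 + g)
2804*G(x(4), -10) = 2804*((-10 - 2*4)/(2 - 2*4)) = 2804*((-10 - 8)/(2 - 8)) = 2804*(-18/(-6)) = 2804*(-⅙*(-18)) = 2804*3 = 8412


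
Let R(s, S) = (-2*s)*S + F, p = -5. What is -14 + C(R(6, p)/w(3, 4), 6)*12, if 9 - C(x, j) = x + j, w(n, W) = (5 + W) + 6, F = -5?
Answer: -22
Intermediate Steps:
w(n, W) = 11 + W
R(s, S) = -5 - 2*S*s (R(s, S) = (-2*s)*S - 5 = -2*S*s - 5 = -5 - 2*S*s)
C(x, j) = 9 - j - x (C(x, j) = 9 - (x + j) = 9 - (j + x) = 9 + (-j - x) = 9 - j - x)
-14 + C(R(6, p)/w(3, 4), 6)*12 = -14 + (9 - 1*6 - (-5 - 2*(-5)*6)/(11 + 4))*12 = -14 + (9 - 6 - (-5 + 60)/15)*12 = -14 + (9 - 6 - 55/15)*12 = -14 + (9 - 6 - 1*11/3)*12 = -14 + (9 - 6 - 11/3)*12 = -14 - ⅔*12 = -14 - 8 = -22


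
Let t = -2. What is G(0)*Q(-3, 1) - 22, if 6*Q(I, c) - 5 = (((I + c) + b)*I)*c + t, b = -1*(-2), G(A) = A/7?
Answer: -22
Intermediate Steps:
G(A) = A/7 (G(A) = A*(⅐) = A/7)
b = 2
Q(I, c) = ½ + I*c*(2 + I + c)/6 (Q(I, c) = ⅚ + ((((I + c) + 2)*I)*c - 2)/6 = ⅚ + (((2 + I + c)*I)*c - 2)/6 = ⅚ + ((I*(2 + I + c))*c - 2)/6 = ⅚ + (I*c*(2 + I + c) - 2)/6 = ⅚ + (-2 + I*c*(2 + I + c))/6 = ⅚ + (-⅓ + I*c*(2 + I + c)/6) = ½ + I*c*(2 + I + c)/6)
G(0)*Q(-3, 1) - 22 = ((⅐)*0)*(½ + (⅓)*(-3)*1 + (⅙)*(-3)*1² + (⅙)*1*(-3)²) - 22 = 0*(½ - 1 + (⅙)*(-3)*1 + (⅙)*1*9) - 22 = 0*(½ - 1 - ½ + 3/2) - 22 = 0*(½) - 22 = 0 - 22 = -22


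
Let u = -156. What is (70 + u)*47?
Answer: -4042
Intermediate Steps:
(70 + u)*47 = (70 - 156)*47 = -86*47 = -4042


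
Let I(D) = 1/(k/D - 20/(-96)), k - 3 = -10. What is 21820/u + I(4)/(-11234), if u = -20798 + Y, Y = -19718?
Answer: -1133585647/2105099941 ≈ -0.53850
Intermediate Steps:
k = -7 (k = 3 - 10 = -7)
u = -40516 (u = -20798 - 19718 = -40516)
I(D) = 1/(5/24 - 7/D) (I(D) = 1/(-7/D - 20/(-96)) = 1/(-7/D - 20*(-1/96)) = 1/(-7/D + 5/24) = 1/(5/24 - 7/D))
21820/u + I(4)/(-11234) = 21820/(-40516) + (24*4/(-168 + 5*4))/(-11234) = 21820*(-1/40516) + (24*4/(-168 + 20))*(-1/11234) = -5455/10129 + (24*4/(-148))*(-1/11234) = -5455/10129 + (24*4*(-1/148))*(-1/11234) = -5455/10129 - 24/37*(-1/11234) = -5455/10129 + 12/207829 = -1133585647/2105099941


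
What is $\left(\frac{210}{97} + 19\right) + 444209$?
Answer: $\frac{43090326}{97} \approx 4.4423 \cdot 10^{5}$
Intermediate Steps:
$\left(\frac{210}{97} + 19\right) + 444209 = \frac{2053}{97} + 444209 = \frac{43090326}{97}$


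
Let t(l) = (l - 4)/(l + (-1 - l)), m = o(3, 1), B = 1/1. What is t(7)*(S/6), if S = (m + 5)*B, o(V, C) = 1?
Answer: -3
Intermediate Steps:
B = 1
m = 1
t(l) = 4 - l (t(l) = (-4 + l)/(-1) = (-4 + l)*(-1) = 4 - l)
S = 6 (S = (1 + 5)*1 = 6*1 = 6)
t(7)*(S/6) = (4 - 1*7)*(6/6) = (4 - 7)*(6*(⅙)) = -3*1 = -3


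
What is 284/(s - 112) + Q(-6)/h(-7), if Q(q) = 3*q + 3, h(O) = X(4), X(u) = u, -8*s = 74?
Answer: -11819/1940 ≈ -6.0923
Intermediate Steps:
s = -37/4 (s = -⅛*74 = -37/4 ≈ -9.2500)
h(O) = 4
Q(q) = 3 + 3*q
284/(s - 112) + Q(-6)/h(-7) = 284/(-37/4 - 112) + (3 + 3*(-6))/4 = 284/(-485/4) + (3 - 18)*(¼) = 284*(-4/485) - 15*¼ = -1136/485 - 15/4 = -11819/1940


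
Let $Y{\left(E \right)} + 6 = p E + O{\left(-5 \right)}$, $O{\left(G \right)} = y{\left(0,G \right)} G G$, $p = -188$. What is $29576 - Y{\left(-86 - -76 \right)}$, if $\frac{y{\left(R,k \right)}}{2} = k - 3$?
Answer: $28102$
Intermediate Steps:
$y{\left(R,k \right)} = -6 + 2 k$ ($y{\left(R,k \right)} = 2 \left(k - 3\right) = 2 \left(-3 + k\right) = -6 + 2 k$)
$O{\left(G \right)} = G^{2} \left(-6 + 2 G\right)$ ($O{\left(G \right)} = \left(-6 + 2 G\right) G G = G \left(-6 + 2 G\right) G = G^{2} \left(-6 + 2 G\right)$)
$Y{\left(E \right)} = -406 - 188 E$ ($Y{\left(E \right)} = -6 - \left(188 E - 2 \left(-5\right)^{2} \left(-3 - 5\right)\right) = -6 - \left(400 + 188 E\right) = -406 - 188 E$)
$29576 - Y{\left(-86 - -76 \right)} = 29576 - \left(-406 - 188 \left(-86 - -76\right)\right) = 29576 - \left(-406 - 188 \left(-86 + 76\right)\right) = 29576 - \left(-406 - -1880\right) = 29576 - \left(-406 + 1880\right) = 29576 - 1474 = 28102$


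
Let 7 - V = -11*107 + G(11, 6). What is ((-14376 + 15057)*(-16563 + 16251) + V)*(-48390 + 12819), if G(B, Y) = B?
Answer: 7516116729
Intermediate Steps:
V = 1173 (V = 7 - (-11*107 + 11) = 7 - (-1177 + 11) = 7 - 1*(-1166) = 7 + 1166 = 1173)
((-14376 + 15057)*(-16563 + 16251) + V)*(-48390 + 12819) = ((-14376 + 15057)*(-16563 + 16251) + 1173)*(-48390 + 12819) = (681*(-312) + 1173)*(-35571) = (-212472 + 1173)*(-35571) = -211299*(-35571) = 7516116729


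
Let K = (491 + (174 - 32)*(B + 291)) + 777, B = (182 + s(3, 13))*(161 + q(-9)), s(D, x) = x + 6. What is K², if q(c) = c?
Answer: 19192933188676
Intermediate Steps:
s(D, x) = 6 + x
B = 30552 (B = (182 + (6 + 13))*(161 - 9) = (182 + 19)*152 = 201*152 = 30552)
K = 4380974 (K = (491 + (174 - 32)*(30552 + 291)) + 777 = (491 + 142*30843) + 777 = (491 + 4379706) + 777 = 4380197 + 777 = 4380974)
K² = 4380974² = 19192933188676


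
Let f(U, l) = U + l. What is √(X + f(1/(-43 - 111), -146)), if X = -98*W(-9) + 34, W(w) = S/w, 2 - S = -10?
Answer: √3982902/462 ≈ 4.3197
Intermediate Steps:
S = 12 (S = 2 - 1*(-10) = 2 + 10 = 12)
W(w) = 12/w
X = 494/3 (X = -1176/(-9) + 34 = -1176*(-1)/9 + 34 = -98*(-4/3) + 34 = 392/3 + 34 = 494/3 ≈ 164.67)
√(X + f(1/(-43 - 111), -146)) = √(494/3 + (1/(-43 - 111) - 146)) = √(494/3 + (1/(-154) - 146)) = √(494/3 + (-1/154 - 146)) = √(494/3 - 22485/154) = √(8621/462) = √3982902/462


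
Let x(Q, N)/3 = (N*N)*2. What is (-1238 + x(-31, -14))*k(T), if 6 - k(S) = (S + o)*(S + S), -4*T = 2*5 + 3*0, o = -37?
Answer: 11873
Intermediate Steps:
T = -5/2 (T = -(2*5 + 3*0)/4 = -(10 + 0)/4 = -¼*10 = -5/2 ≈ -2.5000)
k(S) = 6 - 2*S*(-37 + S) (k(S) = 6 - (S - 37)*(S + S) = 6 - (-37 + S)*2*S = 6 - 2*S*(-37 + S))
x(Q, N) = 6*N² (x(Q, N) = 3*((N*N)*2) = 3*(N²*2) = 3*(2*N²) = 6*N²)
(-1238 + x(-31, -14))*k(T) = (-1238 + 6*(-14)²)*(6 - 2*(-5/2)² + 74*(-5/2)) = (-1238 + 6*196)*(6 - 2*25/4 - 185) = (-1238 + 1176)*(6 - 25/2 - 185) = -62*(-383/2) = 11873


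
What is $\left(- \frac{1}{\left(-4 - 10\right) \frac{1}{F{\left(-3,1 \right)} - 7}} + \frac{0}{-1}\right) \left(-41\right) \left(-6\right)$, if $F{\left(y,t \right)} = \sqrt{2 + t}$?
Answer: $-123 + \frac{123 \sqrt{3}}{7} \approx -92.565$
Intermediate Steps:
$\left(- \frac{1}{\left(-4 - 10\right) \frac{1}{F{\left(-3,1 \right)} - 7}} + \frac{0}{-1}\right) \left(-41\right) \left(-6\right) = \left(- \frac{1}{\left(-4 - 10\right) \frac{1}{\sqrt{2 + 1} - 7}} + \frac{0}{-1}\right) \left(-41\right) \left(-6\right) = \left(- \frac{1}{\left(-14\right) \frac{1}{\sqrt{3} - 7}} + 0 \left(-1\right)\right) \left(-41\right) \left(-6\right) = \left(- \frac{1}{\left(-14\right) \frac{1}{-7 + \sqrt{3}}} + 0\right) \left(-41\right) \left(-6\right) = \left(- (\frac{1}{2} - \frac{\sqrt{3}}{14}) + 0\right) \left(-41\right) \left(-6\right) = \left(\left(- \frac{1}{2} + \frac{\sqrt{3}}{14}\right) + 0\right) \left(-41\right) \left(-6\right) = \left(- \frac{1}{2} + \frac{\sqrt{3}}{14}\right) \left(-41\right) \left(-6\right) = \left(\frac{41}{2} - \frac{41 \sqrt{3}}{14}\right) \left(-6\right) = -123 + \frac{123 \sqrt{3}}{7}$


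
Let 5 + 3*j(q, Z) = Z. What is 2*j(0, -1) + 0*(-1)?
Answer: -4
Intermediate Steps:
j(q, Z) = -5/3 + Z/3
2*j(0, -1) + 0*(-1) = 2*(-5/3 + (1/3)*(-1)) + 0*(-1) = 2*(-5/3 - 1/3) + 0 = 2*(-2) + 0 = -4 + 0 = -4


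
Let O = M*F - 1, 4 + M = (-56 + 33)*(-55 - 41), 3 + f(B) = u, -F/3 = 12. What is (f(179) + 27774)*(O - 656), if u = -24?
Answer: -2219787747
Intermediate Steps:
F = -36 (F = -3*12 = -36)
f(B) = -27 (f(B) = -3 - 24 = -27)
M = 2204 (M = -4 + (-56 + 33)*(-55 - 41) = -4 - 23*(-96) = -4 + 2208 = 2204)
O = -79345 (O = 2204*(-36) - 1 = -79344 - 1 = -79345)
(f(179) + 27774)*(O - 656) = (-27 + 27774)*(-79345 - 656) = 27747*(-80001) = -2219787747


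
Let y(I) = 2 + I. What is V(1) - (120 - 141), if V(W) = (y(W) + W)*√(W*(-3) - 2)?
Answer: 21 + 4*I*√5 ≈ 21.0 + 8.9443*I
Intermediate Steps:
V(W) = √(-2 - 3*W)*(2 + 2*W) (V(W) = ((2 + W) + W)*√(W*(-3) - 2) = (2 + 2*W)*√(-3*W - 2) = (2 + 2*W)*√(-2 - 3*W) = √(-2 - 3*W)*(2 + 2*W))
V(1) - (120 - 141) = 2*√(-2 - 3*1)*(1 + 1) - (120 - 141) = 2*√(-2 - 3)*2 - 1*(-21) = 2*√(-5)*2 + 21 = 2*(I*√5)*2 + 21 = 4*I*√5 + 21 = 21 + 4*I*√5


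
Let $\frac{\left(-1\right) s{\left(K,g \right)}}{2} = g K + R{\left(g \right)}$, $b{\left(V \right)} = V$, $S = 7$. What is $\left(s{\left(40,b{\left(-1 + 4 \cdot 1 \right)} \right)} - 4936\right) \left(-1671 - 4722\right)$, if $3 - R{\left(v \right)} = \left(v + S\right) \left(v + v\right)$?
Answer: $32361366$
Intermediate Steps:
$R{\left(v \right)} = 3 - 2 v \left(7 + v\right)$ ($R{\left(v \right)} = 3 - \left(v + 7\right) \left(v + v\right) = 3 - \left(7 + v\right) 2 v = 3 - 2 v \left(7 + v\right)$)
$s{\left(K,g \right)} = -6 + 4 g^{2} + 28 g - 2 K g$ ($s{\left(K,g \right)} = - 2 \left(g K - \left(-3 + 2 g^{2} + 14 g\right)\right) = - 2 \left(K g - \left(-3 + 2 g^{2} + 14 g\right)\right) = - 2 \left(3 - 14 g - 2 g^{2} + K g\right) = -6 + 4 g^{2} + 28 g - 2 K g$)
$\left(s{\left(40,b{\left(-1 + 4 \cdot 1 \right)} \right)} - 4936\right) \left(-1671 - 4722\right) = \left(\left(-6 + 4 \left(-1 + 4 \cdot 1\right)^{2} + 28 \left(-1 + 4 \cdot 1\right) - 80 \left(-1 + 4 \cdot 1\right)\right) - 4936\right) \left(-1671 - 4722\right) = \left(\left(-6 + 4 \left(-1 + 4\right)^{2} + 28 \left(-1 + 4\right) - 80 \left(-1 + 4\right)\right) - 4936\right) \left(-6393\right) = \left(\left(-6 + 4 \cdot 3^{2} + 28 \cdot 3 - 80 \cdot 3\right) - 4936\right) \left(-6393\right) = \left(\left(-6 + 4 \cdot 9 + 84 - 240\right) - 4936\right) \left(-6393\right) = \left(\left(-6 + 36 + 84 - 240\right) - 4936\right) \left(-6393\right) = \left(-126 - 4936\right) \left(-6393\right) = \left(-5062\right) \left(-6393\right) = 32361366$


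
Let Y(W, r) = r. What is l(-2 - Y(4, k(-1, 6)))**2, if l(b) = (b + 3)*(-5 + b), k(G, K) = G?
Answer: 144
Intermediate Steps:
l(b) = (-5 + b)*(3 + b) (l(b) = (3 + b)*(-5 + b) = (-5 + b)*(3 + b))
l(-2 - Y(4, k(-1, 6)))**2 = (-15 + (-2 - 1*(-1))**2 - 2*(-2 - 1*(-1)))**2 = (-15 + (-2 + 1)**2 - 2*(-2 + 1))**2 = (-15 + (-1)**2 - 2*(-1))**2 = (-15 + 1 + 2)**2 = (-12)**2 = 144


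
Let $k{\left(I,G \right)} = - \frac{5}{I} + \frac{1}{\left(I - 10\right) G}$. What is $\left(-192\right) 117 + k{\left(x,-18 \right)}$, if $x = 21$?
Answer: $- \frac{31135441}{1386} \approx -22464.0$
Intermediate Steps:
$k{\left(I,G \right)} = - \frac{5}{I} + \frac{1}{G \left(-10 + I\right)}$ ($k{\left(I,G \right)} = - \frac{5}{I} + \frac{1}{\left(-10 + I\right) G} = - \frac{5}{I} + \frac{1}{G \left(-10 + I\right)}$)
$\left(-192\right) 117 + k{\left(x,-18 \right)} = \left(-192\right) 117 + \frac{21 + 50 \left(-18\right) - \left(-90\right) 21}{\left(-18\right) 21 \left(-10 + 21\right)} = -22464 - \frac{21 - 900 + 1890}{378 \cdot 11} = -22464 - \frac{1}{378} \cdot \frac{1}{11} \cdot 1011 = -22464 - \frac{337}{1386} = - \frac{31135441}{1386}$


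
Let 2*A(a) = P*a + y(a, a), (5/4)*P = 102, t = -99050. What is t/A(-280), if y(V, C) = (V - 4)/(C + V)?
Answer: 27734000/3198649 ≈ 8.6705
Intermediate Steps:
P = 408/5 (P = (4/5)*102 = 408/5 ≈ 81.600)
y(V, C) = (-4 + V)/(C + V)
A(a) = 204*a/5 + (-4 + a)/(4*a) (A(a) = (408*a/5 + (-4 + a)/(a + a))/2 = (408*a/5 + (-4 + a)/((2*a)))/2 = (408*a/5 + (1/(2*a))*(-4 + a))/2 = (408*a/5 + (-4 + a)/(2*a))/2 = 204*a/5 + (-4 + a)/(4*a))
t/A(-280) = -99050/(1/4 - 1/(-280) + (204/5)*(-280)) = -99050/(1/4 - 1*(-1/280) - 11424) = -99050/(1/4 + 1/280 - 11424) = -99050/(-3198649/280) = -99050*(-280/3198649) = 27734000/3198649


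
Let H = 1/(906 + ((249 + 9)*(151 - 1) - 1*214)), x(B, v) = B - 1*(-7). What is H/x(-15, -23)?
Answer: -1/315136 ≈ -3.1732e-6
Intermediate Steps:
x(B, v) = 7 + B (x(B, v) = B + 7 = 7 + B)
H = 1/39392 (H = 1/(906 + (258*150 - 214)) = 1/(906 + (38700 - 214)) = 1/(906 + 38486) = 1/39392 ≈ 2.5386e-5)
H/x(-15, -23) = 1/(39392*(7 - 15)) = (1/39392)/(-8) = (1/39392)*(-1/8) = -1/315136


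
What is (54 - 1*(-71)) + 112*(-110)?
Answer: -12195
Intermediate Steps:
(54 - 1*(-71)) + 112*(-110) = (54 + 71) - 12320 = 125 - 12320 = -12195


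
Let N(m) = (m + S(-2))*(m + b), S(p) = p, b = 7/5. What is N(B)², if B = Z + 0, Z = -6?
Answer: 33856/25 ≈ 1354.2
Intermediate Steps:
B = -6 (B = -6 + 0 = -6)
b = 7/5 (b = 7*(⅕) = 7/5 ≈ 1.4000)
N(m) = (-2 + m)*(7/5 + m) (N(m) = (m - 2)*(m + 7/5) = (-2 + m)*(7/5 + m))
N(B)² = (-14/5 + (-6)² - ⅗*(-6))² = (-14/5 + 36 + 18/5)² = (184/5)² = 33856/25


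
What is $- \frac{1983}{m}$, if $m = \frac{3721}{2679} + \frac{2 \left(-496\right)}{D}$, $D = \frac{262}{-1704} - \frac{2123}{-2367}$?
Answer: $\frac{2653960080861}{1784632710371} \approx 1.4871$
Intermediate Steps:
$D = \frac{499573}{672228}$ ($D = 262 \left(- \frac{1}{1704}\right) - - \frac{2123}{2367} = - \frac{131}{852} + \frac{2123}{2367} = \frac{499573}{672228} \approx 0.74316$)
$m = - \frac{1784632710371}{1338356067}$ ($m = \frac{3721}{2679} + \frac{2 \left(-496\right)}{\frac{499573}{672228}} = 3721 \cdot \frac{1}{2679} - \frac{666850176}{499573} = \frac{3721}{2679} - \frac{666850176}{499573} = - \frac{1784632710371}{1338356067} \approx -1333.5$)
$- \frac{1983}{m} = - \frac{1983}{- \frac{1784632710371}{1338356067}} = \left(-1983\right) \left(- \frac{1338356067}{1784632710371}\right) = \frac{2653960080861}{1784632710371}$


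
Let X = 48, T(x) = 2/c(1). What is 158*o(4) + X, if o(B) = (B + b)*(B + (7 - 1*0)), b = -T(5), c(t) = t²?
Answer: 3524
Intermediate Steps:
T(x) = 2 (T(x) = 2/(1²) = 2/1 = 2*1 = 2)
b = -2 (b = -1*2 = -2)
o(B) = (-2 + B)*(7 + B) (o(B) = (B - 2)*(B + (7 - 1*0)) = (-2 + B)*(B + (7 + 0)) = (-2 + B)*(B + 7) = (-2 + B)*(7 + B))
158*o(4) + X = 158*(-14 + 4² + 5*4) + 48 = 158*(-14 + 16 + 20) + 48 = 158*22 + 48 = 3476 + 48 = 3524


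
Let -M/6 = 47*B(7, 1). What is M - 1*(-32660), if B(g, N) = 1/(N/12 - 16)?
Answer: 6241444/191 ≈ 32678.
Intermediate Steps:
B(g, N) = 1/(-16 + N/12) (B(g, N) = 1/(N*(1/12) - 16) = 1/(N/12 - 16) = 1/(-16 + N/12))
M = 3384/191 (M = -282*12/(-192 + 1) = -282*12/(-191) = -282*12*(-1/191) = -282*(-12)/191 = -6*(-564/191) = 3384/191 ≈ 17.717)
M - 1*(-32660) = 3384/191 - 1*(-32660) = 3384/191 + 32660 = 6241444/191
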